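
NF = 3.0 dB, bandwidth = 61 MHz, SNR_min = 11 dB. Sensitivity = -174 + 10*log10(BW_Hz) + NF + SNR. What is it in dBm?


10*log10(61000000.0) = 77.85
S = -174 + 77.85 + 3.0 + 11 = -82.1 dBm

-82.1 dBm


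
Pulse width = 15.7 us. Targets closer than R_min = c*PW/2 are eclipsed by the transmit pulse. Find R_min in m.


R_min = 3e8 * 15.7e-6 / 2 = 2355.0 m

2355.0 m


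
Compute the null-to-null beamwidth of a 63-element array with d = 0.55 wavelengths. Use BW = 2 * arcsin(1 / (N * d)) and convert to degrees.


1/(N*d) = 1/(63*0.55) = 0.02886
BW = 2*arcsin(0.02886) = 3.3 degrees

3.3 degrees


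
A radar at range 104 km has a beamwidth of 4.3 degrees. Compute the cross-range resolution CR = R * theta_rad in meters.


BW_rad = 0.075049158
CR = 104000 * 0.075049158 = 7805.1 m

7805.1 m


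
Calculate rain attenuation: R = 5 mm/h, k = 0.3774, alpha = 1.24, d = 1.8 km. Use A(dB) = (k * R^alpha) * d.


gamma = 0.3774 * 5^1.24 = 2.776673 dB/km
A = 2.776673 * 1.8 = 5.0 dB

5.0 dB


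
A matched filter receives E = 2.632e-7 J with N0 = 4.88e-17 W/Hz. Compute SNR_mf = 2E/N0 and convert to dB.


SNR_lin = 2 * 2.632e-7 / 4.88e-17 = 1.079e10
SNR_dB = 10*log10(1.079e10) = 100.3 dB

100.3 dB


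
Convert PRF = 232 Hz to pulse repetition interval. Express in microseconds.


PRI = 1/232 = 0.0043103448 s = 4310.3 us

4310.3 us


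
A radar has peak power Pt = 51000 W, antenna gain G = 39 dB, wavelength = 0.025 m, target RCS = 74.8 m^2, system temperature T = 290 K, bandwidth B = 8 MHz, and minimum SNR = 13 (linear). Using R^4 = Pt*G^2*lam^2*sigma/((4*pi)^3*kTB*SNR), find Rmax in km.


G_lin = 10^(39/10) = 7943.282347
R^4 = 51000 * 7943.282347^2 * 0.025^2 * 74.8 / ((4*pi)^3 * 1.38e-23 * 290 * 8000000.0 * 13)
R^4 = 1.82143e20 m^4
R_max = (1.82143e20)^(1/4) = 116172.4 m = 116.2 km

116.2 km


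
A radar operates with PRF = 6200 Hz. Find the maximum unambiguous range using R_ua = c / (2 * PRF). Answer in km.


R_ua = 3e8 / (2 * 6200) = 24193.5 m = 24.2 km

24.2 km


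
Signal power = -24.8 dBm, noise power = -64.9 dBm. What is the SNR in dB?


SNR = -24.8 - (-64.9) = 40.1 dB

40.1 dB


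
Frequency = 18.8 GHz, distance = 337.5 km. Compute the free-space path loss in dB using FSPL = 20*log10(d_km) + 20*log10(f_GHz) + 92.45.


20*log10(337.5) = 50.57
20*log10(18.8) = 25.48
FSPL = 168.5 dB

168.5 dB


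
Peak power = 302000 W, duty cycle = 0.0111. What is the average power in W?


P_avg = 302000 * 0.0111 = 3352.2 W

3352.2 W


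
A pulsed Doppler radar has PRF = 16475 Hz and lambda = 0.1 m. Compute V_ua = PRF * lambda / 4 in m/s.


V_ua = 16475 * 0.1 / 4 = 411.9 m/s

411.9 m/s


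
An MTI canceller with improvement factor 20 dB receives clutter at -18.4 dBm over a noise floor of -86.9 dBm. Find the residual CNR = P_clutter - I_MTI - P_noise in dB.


CNR = -18.4 - 20 - (-86.9) = 48.5 dB

48.5 dB


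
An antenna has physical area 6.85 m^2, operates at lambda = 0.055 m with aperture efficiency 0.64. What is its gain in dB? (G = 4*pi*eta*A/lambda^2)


G_linear = 4*pi*0.64*6.85/0.055^2 = 18211.89
G_dB = 10*log10(18211.89) = 42.6 dB

42.6 dB


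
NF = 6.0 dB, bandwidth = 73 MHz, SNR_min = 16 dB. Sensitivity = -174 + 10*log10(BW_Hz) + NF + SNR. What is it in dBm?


10*log10(73000000.0) = 78.63
S = -174 + 78.63 + 6.0 + 16 = -73.4 dBm

-73.4 dBm


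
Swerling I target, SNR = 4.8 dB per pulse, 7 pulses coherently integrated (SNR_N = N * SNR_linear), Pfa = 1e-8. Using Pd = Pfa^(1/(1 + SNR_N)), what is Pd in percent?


SNR_lin = 10^(4.8/10) = 3.01995
SNR_N = 7 * 3.01995 = 21.13965
1/(1 + SNR_N) = 1/22.13965 = 0.0451678
Pd = (1e-8)^0.0451678 = 0.43517
Pd = 43.5%

43.5%


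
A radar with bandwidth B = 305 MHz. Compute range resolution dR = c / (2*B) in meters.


dR = 3e8 / (2 * 305000000.0) = 0.49 m

0.49 m


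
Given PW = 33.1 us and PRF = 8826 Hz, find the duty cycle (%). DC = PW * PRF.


DC = 33.1e-6 * 8826 * 100 = 29.21%

29.21%


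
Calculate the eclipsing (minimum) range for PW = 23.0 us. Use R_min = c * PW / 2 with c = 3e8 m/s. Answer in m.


R_min = 3e8 * 23.0e-6 / 2 = 3450.0 m

3450.0 m


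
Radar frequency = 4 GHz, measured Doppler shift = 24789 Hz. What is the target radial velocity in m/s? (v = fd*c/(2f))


v = 24789 * 3e8 / (2 * 4000000000.0) = 929.6 m/s

929.6 m/s


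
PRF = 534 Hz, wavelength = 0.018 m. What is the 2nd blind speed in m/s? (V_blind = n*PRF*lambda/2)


V_blind = 2 * 534 * 0.018 / 2 = 9.6 m/s

9.6 m/s


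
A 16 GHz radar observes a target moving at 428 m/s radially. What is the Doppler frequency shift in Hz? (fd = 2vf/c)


fd = 2 * 428 * 16000000000.0 / 3e8 = 45653.3 Hz

45653.3 Hz


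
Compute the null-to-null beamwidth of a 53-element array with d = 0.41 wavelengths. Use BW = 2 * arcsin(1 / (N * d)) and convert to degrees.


1/(N*d) = 1/(53*0.41) = 0.046019
BW = 2*arcsin(0.046019) = 5.3 degrees

5.3 degrees


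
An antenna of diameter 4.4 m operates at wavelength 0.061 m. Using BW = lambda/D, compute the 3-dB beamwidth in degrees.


BW_rad = 0.061 / 4.4 = 0.013864
BW_deg = 0.79 degrees

0.79 degrees


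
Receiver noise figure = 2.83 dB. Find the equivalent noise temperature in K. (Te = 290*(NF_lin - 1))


NF_lin = 10^(2.83/10) = 1.918669
Te = 290 * (1.918669 - 1) = 266.4 K

266.4 K


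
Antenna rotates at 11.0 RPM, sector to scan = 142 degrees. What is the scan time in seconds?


t = 142 / (11.0 * 360) * 60 = 2.15 s

2.15 s


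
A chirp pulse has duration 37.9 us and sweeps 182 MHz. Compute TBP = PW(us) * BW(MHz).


TBP = 37.9 * 182 = 6897.8

6897.8


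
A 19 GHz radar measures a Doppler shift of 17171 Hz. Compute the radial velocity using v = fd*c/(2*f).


v = 17171 * 3e8 / (2 * 19000000000.0) = 135.6 m/s

135.6 m/s


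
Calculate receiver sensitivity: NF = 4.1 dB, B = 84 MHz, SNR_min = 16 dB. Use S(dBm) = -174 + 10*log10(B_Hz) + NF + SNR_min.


10*log10(84000000.0) = 79.24
S = -174 + 79.24 + 4.1 + 16 = -74.7 dBm

-74.7 dBm


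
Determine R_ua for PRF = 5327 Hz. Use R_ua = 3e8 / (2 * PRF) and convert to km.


R_ua = 3e8 / (2 * 5327) = 28158.4 m = 28.2 km

28.2 km


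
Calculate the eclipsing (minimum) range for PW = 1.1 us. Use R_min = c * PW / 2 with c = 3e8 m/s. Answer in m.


R_min = 3e8 * 1.1e-6 / 2 = 165.0 m

165.0 m


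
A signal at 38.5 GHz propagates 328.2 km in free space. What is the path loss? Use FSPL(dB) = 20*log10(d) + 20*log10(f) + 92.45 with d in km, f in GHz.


20*log10(328.2) = 50.32
20*log10(38.5) = 31.71
FSPL = 174.5 dB

174.5 dB


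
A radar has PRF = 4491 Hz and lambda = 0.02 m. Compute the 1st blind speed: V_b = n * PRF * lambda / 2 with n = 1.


V_blind = 1 * 4491 * 0.02 / 2 = 44.9 m/s

44.9 m/s


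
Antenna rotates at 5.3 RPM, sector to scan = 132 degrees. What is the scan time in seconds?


t = 132 / (5.3 * 360) * 60 = 4.15 s

4.15 s


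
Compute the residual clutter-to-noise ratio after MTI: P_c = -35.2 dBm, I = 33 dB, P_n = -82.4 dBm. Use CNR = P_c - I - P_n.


CNR = -35.2 - 33 - (-82.4) = 14.2 dB

14.2 dB


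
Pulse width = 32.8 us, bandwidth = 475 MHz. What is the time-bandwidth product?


TBP = 32.8 * 475 = 15580.0

15580.0


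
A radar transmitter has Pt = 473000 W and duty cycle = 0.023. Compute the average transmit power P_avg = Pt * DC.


P_avg = 473000 * 0.023 = 10879.0 W

10879.0 W


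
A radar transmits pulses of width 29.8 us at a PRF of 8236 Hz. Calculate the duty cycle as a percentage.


DC = 29.8e-6 * 8236 * 100 = 24.54%

24.54%


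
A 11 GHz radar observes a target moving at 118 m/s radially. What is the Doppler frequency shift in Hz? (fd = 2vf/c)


fd = 2 * 118 * 11000000000.0 / 3e8 = 8653.3 Hz

8653.3 Hz


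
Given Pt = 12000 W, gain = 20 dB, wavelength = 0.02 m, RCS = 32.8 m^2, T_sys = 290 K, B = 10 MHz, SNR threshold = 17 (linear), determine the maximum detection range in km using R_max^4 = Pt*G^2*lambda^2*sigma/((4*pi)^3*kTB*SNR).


G_lin = 10^(20/10) = 100.0
R^4 = 12000 * 100.0^2 * 0.02^2 * 32.8 / ((4*pi)^3 * 1.38e-23 * 290 * 10000000.0 * 17)
R^4 = 1.16616e15 m^4
R_max = (1.16616e15)^(1/4) = 5843.7 m = 5.8 km

5.8 km


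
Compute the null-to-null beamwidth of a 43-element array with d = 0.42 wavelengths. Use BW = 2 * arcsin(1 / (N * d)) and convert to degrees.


1/(N*d) = 1/(43*0.42) = 0.055371
BW = 2*arcsin(0.055371) = 6.3 degrees

6.3 degrees


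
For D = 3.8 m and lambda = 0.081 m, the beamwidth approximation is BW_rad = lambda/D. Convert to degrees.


BW_rad = 0.081 / 3.8 = 0.021316
BW_deg = 1.22 degrees

1.22 degrees


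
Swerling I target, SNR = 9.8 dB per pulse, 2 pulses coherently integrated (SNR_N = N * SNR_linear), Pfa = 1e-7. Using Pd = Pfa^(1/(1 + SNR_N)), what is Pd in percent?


SNR_lin = 10^(9.8/10) = 9.54993
SNR_N = 2 * 9.54993 = 19.09986
1/(1 + SNR_N) = 1/20.09986 = 0.0497516
Pd = (1e-7)^0.0497516 = 0.44848
Pd = 44.8%

44.8%


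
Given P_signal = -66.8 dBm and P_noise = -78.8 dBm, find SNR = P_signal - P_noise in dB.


SNR = -66.8 - (-78.8) = 12.0 dB

12.0 dB


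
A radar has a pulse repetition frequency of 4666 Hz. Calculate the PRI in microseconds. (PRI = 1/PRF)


PRI = 1/4666 = 0.0002143163 s = 214.3 us

214.3 us


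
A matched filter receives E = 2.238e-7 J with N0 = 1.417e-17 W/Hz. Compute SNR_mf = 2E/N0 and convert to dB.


SNR_lin = 2 * 2.238e-7 / 1.417e-17 = 3.159e10
SNR_dB = 10*log10(3.159e10) = 105.0 dB

105.0 dB


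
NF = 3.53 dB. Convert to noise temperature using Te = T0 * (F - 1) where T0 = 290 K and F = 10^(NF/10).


NF_lin = 10^(3.53/10) = 2.254239
Te = 290 * (2.254239 - 1) = 363.7 K

363.7 K


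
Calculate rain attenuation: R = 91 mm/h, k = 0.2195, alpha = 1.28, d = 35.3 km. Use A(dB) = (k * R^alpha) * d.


gamma = 0.2195 * 91^1.28 = 70.632976 dB/km
A = 70.632976 * 35.3 = 2493.34 dB

2493.34 dB


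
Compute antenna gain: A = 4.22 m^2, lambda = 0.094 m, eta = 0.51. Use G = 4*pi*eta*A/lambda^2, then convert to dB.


G_linear = 4*pi*0.51*4.22/0.094^2 = 3060.81
G_dB = 10*log10(3060.81) = 34.9 dB

34.9 dB


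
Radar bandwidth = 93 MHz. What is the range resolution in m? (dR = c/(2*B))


dR = 3e8 / (2 * 93000000.0) = 1.61 m

1.61 m


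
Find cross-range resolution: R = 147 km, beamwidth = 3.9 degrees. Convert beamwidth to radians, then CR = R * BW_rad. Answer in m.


BW_rad = 0.068067841
CR = 147000 * 0.068067841 = 10006.0 m

10006.0 m


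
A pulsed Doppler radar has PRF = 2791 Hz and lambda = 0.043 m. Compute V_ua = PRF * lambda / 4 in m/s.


V_ua = 2791 * 0.043 / 4 = 30.0 m/s

30.0 m/s


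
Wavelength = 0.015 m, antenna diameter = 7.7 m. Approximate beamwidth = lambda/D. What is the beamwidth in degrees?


BW_rad = 0.015 / 7.7 = 0.001948
BW_deg = 0.11 degrees

0.11 degrees


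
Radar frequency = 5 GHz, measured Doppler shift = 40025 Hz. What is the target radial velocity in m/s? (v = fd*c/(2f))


v = 40025 * 3e8 / (2 * 5000000000.0) = 1200.8 m/s

1200.8 m/s


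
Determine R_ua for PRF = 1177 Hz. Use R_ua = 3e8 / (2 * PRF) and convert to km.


R_ua = 3e8 / (2 * 1177) = 127442.7 m = 127.4 km

127.4 km


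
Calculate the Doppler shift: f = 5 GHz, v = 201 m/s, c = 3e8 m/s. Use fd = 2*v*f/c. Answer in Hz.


fd = 2 * 201 * 5000000000.0 / 3e8 = 6700.0 Hz

6700.0 Hz


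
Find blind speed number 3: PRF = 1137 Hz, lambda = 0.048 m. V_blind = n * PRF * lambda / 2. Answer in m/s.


V_blind = 3 * 1137 * 0.048 / 2 = 81.9 m/s

81.9 m/s


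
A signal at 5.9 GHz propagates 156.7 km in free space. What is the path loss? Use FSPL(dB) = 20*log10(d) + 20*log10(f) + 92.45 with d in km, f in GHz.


20*log10(156.7) = 43.9
20*log10(5.9) = 15.42
FSPL = 151.8 dB

151.8 dB


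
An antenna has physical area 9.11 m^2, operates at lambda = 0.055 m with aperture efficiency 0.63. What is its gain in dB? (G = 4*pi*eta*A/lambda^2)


G_linear = 4*pi*0.63*9.11/0.055^2 = 23842.04
G_dB = 10*log10(23842.04) = 43.8 dB

43.8 dB


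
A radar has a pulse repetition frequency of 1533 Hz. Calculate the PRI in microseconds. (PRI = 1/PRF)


PRI = 1/1533 = 0.0006523157 s = 652.3 us

652.3 us


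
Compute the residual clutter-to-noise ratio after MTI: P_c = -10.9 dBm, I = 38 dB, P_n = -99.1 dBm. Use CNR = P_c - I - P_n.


CNR = -10.9 - 38 - (-99.1) = 50.2 dB

50.2 dB


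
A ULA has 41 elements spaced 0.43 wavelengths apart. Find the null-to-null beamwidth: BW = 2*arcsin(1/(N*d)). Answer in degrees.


1/(N*d) = 1/(41*0.43) = 0.056721
BW = 2*arcsin(0.056721) = 6.5 degrees

6.5 degrees


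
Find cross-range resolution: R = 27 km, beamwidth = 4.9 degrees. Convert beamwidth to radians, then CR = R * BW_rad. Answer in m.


BW_rad = 0.085521133
CR = 27000 * 0.085521133 = 2309.1 m

2309.1 m


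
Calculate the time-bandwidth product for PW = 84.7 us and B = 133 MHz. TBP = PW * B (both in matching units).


TBP = 84.7 * 133 = 11265.1

11265.1


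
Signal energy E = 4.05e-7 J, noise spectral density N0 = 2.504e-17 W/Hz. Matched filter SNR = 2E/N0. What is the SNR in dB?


SNR_lin = 2 * 4.05e-7 / 2.504e-17 = 3.235e10
SNR_dB = 10*log10(3.235e10) = 105.1 dB

105.1 dB


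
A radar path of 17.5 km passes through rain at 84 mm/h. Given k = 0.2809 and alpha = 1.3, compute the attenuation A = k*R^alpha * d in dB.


gamma = 0.2809 * 84^1.3 = 89.148658 dB/km
A = 89.148658 * 17.5 = 1560.1 dB

1560.1 dB


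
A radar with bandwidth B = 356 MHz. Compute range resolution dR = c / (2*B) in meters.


dR = 3e8 / (2 * 356000000.0) = 0.42 m

0.42 m


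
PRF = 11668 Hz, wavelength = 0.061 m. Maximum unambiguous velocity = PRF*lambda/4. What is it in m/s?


V_ua = 11668 * 0.061 / 4 = 177.9 m/s

177.9 m/s


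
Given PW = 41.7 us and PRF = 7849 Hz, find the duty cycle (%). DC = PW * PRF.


DC = 41.7e-6 * 7849 * 100 = 32.73%

32.73%


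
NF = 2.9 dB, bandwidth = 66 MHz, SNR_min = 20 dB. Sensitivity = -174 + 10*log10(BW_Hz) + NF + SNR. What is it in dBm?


10*log10(66000000.0) = 78.2
S = -174 + 78.2 + 2.9 + 20 = -72.9 dBm

-72.9 dBm


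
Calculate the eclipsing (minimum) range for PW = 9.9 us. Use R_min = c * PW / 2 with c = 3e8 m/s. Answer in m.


R_min = 3e8 * 9.9e-6 / 2 = 1485.0 m

1485.0 m


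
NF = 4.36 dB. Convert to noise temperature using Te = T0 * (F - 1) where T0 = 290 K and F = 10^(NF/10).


NF_lin = 10^(4.36/10) = 2.728978
Te = 290 * (2.728978 - 1) = 501.4 K

501.4 K


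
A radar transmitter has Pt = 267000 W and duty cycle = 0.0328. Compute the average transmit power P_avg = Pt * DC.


P_avg = 267000 * 0.0328 = 8757.6 W

8757.6 W


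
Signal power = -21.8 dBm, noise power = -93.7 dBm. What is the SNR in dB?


SNR = -21.8 - (-93.7) = 71.9 dB

71.9 dB


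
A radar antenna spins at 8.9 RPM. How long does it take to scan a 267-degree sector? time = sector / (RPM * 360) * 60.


t = 267 / (8.9 * 360) * 60 = 5.0 s

5.0 s


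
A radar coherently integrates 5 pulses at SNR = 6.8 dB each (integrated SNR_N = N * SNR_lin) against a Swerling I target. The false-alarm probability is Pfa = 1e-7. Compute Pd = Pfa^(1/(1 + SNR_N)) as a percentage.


SNR_lin = 10^(6.8/10) = 4.7863
SNR_N = 5 * 4.7863 = 23.9315
1/(1 + SNR_N) = 1/24.9315 = 0.0401099
Pd = (1e-7)^0.0401099 = 0.52388
Pd = 52.4%

52.4%


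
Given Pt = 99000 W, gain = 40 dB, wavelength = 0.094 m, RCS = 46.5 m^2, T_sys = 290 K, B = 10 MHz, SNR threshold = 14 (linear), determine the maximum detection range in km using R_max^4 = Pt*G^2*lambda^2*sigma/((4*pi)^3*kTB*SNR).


G_lin = 10^(40/10) = 10000.0
R^4 = 99000 * 10000.0^2 * 0.094^2 * 46.5 / ((4*pi)^3 * 1.38e-23 * 290 * 10000000.0 * 14)
R^4 = 3.65855e21 m^4
R_max = (3.65855e21)^(1/4) = 245938.9 m = 245.9 km

245.9 km


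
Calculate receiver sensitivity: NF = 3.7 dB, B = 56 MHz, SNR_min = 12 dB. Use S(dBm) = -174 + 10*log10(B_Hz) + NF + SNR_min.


10*log10(56000000.0) = 77.48
S = -174 + 77.48 + 3.7 + 12 = -80.8 dBm

-80.8 dBm


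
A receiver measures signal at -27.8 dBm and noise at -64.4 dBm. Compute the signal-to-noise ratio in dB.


SNR = -27.8 - (-64.4) = 36.6 dB

36.6 dB


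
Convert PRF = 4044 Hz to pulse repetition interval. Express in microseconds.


PRI = 1/4044 = 0.0002472799 s = 247.3 us

247.3 us


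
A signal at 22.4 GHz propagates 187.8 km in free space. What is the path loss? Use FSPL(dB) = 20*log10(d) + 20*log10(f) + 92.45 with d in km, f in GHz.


20*log10(187.8) = 45.47
20*log10(22.4) = 27.0
FSPL = 164.9 dB

164.9 dB


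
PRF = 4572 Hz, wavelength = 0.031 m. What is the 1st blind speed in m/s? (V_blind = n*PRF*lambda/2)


V_blind = 1 * 4572 * 0.031 / 2 = 70.9 m/s

70.9 m/s


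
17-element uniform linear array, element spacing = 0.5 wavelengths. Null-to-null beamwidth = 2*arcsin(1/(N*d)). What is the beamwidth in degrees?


1/(N*d) = 1/(17*0.5) = 0.117647
BW = 2*arcsin(0.117647) = 13.5 degrees

13.5 degrees


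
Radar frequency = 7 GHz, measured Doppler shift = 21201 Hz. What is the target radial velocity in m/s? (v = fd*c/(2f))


v = 21201 * 3e8 / (2 * 7000000000.0) = 454.3 m/s

454.3 m/s


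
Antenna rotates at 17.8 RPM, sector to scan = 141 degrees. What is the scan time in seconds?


t = 141 / (17.8 * 360) * 60 = 1.32 s

1.32 s


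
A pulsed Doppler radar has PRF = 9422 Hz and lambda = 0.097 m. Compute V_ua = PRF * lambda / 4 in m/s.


V_ua = 9422 * 0.097 / 4 = 228.5 m/s

228.5 m/s


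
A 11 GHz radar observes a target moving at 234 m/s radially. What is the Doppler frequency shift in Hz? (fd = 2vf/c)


fd = 2 * 234 * 11000000000.0 / 3e8 = 17160.0 Hz

17160.0 Hz


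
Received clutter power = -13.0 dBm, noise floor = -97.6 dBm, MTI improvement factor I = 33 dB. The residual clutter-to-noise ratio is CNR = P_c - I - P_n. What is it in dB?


CNR = -13.0 - 33 - (-97.6) = 51.6 dB

51.6 dB


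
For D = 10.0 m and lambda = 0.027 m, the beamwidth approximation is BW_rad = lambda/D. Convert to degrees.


BW_rad = 0.027 / 10.0 = 0.0027
BW_deg = 0.15 degrees

0.15 degrees


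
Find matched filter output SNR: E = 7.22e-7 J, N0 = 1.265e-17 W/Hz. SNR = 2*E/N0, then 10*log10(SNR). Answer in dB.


SNR_lin = 2 * 7.22e-7 / 1.265e-17 = 1.142e11
SNR_dB = 10*log10(1.142e11) = 110.6 dB

110.6 dB


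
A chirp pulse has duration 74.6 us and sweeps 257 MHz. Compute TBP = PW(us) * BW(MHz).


TBP = 74.6 * 257 = 19172.2

19172.2


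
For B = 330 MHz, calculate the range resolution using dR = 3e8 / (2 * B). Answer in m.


dR = 3e8 / (2 * 330000000.0) = 0.45 m

0.45 m


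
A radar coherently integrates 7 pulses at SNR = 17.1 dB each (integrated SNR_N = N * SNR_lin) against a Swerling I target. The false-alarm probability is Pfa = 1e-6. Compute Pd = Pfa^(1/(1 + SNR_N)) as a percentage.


SNR_lin = 10^(17.1/10) = 51.28614
SNR_N = 7 * 51.28614 = 359.00298
1/(1 + SNR_N) = 1/360.00298 = 0.0027778
Pd = (1e-6)^0.0027778 = 0.96235
Pd = 96.2%

96.2%


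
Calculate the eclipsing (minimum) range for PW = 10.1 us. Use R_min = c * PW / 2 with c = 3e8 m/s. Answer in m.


R_min = 3e8 * 10.1e-6 / 2 = 1515.0 m

1515.0 m


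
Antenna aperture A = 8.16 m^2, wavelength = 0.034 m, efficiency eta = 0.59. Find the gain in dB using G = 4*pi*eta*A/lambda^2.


G_linear = 4*pi*0.59*8.16/0.034^2 = 52335.24
G_dB = 10*log10(52335.24) = 47.2 dB

47.2 dB


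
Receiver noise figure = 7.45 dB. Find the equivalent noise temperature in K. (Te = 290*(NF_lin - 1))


NF_lin = 10^(7.45/10) = 5.559043
Te = 290 * (5.559043 - 1) = 1322.1 K

1322.1 K


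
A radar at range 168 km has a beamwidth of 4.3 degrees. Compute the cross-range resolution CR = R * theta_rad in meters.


BW_rad = 0.075049158
CR = 168000 * 0.075049158 = 12608.3 m

12608.3 m


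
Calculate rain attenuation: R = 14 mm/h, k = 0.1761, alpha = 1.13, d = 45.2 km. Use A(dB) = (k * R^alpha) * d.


gamma = 0.1761 * 14^1.13 = 3.474434 dB/km
A = 3.474434 * 45.2 = 157.04 dB

157.04 dB


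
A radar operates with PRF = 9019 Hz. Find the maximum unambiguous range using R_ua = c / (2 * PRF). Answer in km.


R_ua = 3e8 / (2 * 9019) = 16631.6 m = 16.6 km

16.6 km


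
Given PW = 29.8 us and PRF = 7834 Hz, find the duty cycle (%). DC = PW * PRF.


DC = 29.8e-6 * 7834 * 100 = 23.35%

23.35%


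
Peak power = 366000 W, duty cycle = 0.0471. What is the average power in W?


P_avg = 366000 * 0.0471 = 17238.6 W

17238.6 W


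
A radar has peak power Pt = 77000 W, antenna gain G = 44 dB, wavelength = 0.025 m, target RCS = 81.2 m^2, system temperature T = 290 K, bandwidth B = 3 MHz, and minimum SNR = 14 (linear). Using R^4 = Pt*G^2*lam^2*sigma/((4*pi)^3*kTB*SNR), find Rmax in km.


G_lin = 10^(44/10) = 25118.864315
R^4 = 77000 * 25118.864315^2 * 0.025^2 * 81.2 / ((4*pi)^3 * 1.38e-23 * 290 * 3000000.0 * 14)
R^4 = 7.39215e21 m^4
R_max = (7.39215e21)^(1/4) = 293219.4 m = 293.2 km

293.2 km


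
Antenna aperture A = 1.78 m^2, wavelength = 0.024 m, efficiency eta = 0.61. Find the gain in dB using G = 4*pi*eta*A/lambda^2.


G_linear = 4*pi*0.61*1.78/0.024^2 = 23688.48
G_dB = 10*log10(23688.48) = 43.7 dB

43.7 dB


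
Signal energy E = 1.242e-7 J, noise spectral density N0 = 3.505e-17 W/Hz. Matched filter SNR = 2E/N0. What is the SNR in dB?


SNR_lin = 2 * 1.242e-7 / 3.505e-17 = 7.087e9
SNR_dB = 10*log10(7.087e9) = 98.5 dB

98.5 dB


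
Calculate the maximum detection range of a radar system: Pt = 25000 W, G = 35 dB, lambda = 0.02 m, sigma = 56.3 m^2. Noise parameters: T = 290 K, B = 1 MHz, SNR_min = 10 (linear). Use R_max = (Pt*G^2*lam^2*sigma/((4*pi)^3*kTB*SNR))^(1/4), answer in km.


G_lin = 10^(35/10) = 3162.27766
R^4 = 25000 * 3162.27766^2 * 0.02^2 * 56.3 / ((4*pi)^3 * 1.38e-23 * 290 * 1000000.0 * 10)
R^4 = 7.08927e19 m^4
R_max = (7.08927e19)^(1/4) = 91759.4 m = 91.8 km

91.8 km


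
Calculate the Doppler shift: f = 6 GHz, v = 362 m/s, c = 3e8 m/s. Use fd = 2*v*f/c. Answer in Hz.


fd = 2 * 362 * 6000000000.0 / 3e8 = 14480.0 Hz

14480.0 Hz


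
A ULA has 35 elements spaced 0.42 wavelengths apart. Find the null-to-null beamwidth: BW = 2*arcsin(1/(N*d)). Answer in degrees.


1/(N*d) = 1/(35*0.42) = 0.068027
BW = 2*arcsin(0.068027) = 7.8 degrees

7.8 degrees


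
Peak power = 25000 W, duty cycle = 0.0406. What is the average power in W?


P_avg = 25000 * 0.0406 = 1015.0 W

1015.0 W


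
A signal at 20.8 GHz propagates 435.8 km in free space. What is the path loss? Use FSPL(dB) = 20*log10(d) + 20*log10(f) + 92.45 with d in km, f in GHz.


20*log10(435.8) = 52.79
20*log10(20.8) = 26.36
FSPL = 171.6 dB

171.6 dB


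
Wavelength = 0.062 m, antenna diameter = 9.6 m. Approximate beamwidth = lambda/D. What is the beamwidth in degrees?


BW_rad = 0.062 / 9.6 = 0.006458
BW_deg = 0.37 degrees

0.37 degrees


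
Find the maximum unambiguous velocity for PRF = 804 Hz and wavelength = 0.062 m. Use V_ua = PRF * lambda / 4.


V_ua = 804 * 0.062 / 4 = 12.5 m/s

12.5 m/s


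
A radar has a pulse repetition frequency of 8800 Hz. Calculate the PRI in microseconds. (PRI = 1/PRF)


PRI = 1/8800 = 0.0001136364 s = 113.6 us

113.6 us


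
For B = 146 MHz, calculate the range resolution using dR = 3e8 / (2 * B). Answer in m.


dR = 3e8 / (2 * 146000000.0) = 1.03 m

1.03 m


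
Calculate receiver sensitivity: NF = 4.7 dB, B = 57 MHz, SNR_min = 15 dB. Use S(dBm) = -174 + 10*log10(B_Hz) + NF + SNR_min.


10*log10(57000000.0) = 77.56
S = -174 + 77.56 + 4.7 + 15 = -76.7 dBm

-76.7 dBm


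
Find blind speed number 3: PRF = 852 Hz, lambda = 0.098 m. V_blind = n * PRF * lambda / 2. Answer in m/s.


V_blind = 3 * 852 * 0.098 / 2 = 125.2 m/s

125.2 m/s


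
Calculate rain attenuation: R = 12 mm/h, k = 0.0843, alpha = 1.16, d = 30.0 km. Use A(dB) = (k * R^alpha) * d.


gamma = 0.0843 * 12^1.16 = 1.50549 dB/km
A = 1.50549 * 30.0 = 45.16 dB

45.16 dB


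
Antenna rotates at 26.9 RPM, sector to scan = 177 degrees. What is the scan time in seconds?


t = 177 / (26.9 * 360) * 60 = 1.1 s

1.1 s


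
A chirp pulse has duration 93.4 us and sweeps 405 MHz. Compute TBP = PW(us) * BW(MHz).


TBP = 93.4 * 405 = 37827.0

37827.0


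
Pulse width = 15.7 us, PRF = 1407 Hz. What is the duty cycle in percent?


DC = 15.7e-6 * 1407 * 100 = 2.21%

2.21%


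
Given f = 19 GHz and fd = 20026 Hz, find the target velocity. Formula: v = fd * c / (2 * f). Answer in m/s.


v = 20026 * 3e8 / (2 * 19000000000.0) = 158.1 m/s

158.1 m/s


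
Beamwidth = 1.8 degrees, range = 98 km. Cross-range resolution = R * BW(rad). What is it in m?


BW_rad = 0.031415927
CR = 98000 * 0.031415927 = 3078.8 m

3078.8 m


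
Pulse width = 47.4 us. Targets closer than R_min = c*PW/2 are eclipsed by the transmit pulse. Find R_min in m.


R_min = 3e8 * 47.4e-6 / 2 = 7110.0 m

7110.0 m


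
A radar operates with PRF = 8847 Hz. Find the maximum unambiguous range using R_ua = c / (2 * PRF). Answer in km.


R_ua = 3e8 / (2 * 8847) = 16954.9 m = 17.0 km

17.0 km


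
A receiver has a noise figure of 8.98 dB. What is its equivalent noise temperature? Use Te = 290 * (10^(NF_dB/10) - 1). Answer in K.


NF_lin = 10^(8.98/10) = 7.906786
Te = 290 * (7.906786 - 1) = 2003.0 K

2003.0 K


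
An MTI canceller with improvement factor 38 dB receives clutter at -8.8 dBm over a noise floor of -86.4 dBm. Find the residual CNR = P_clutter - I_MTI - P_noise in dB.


CNR = -8.8 - 38 - (-86.4) = 39.6 dB

39.6 dB


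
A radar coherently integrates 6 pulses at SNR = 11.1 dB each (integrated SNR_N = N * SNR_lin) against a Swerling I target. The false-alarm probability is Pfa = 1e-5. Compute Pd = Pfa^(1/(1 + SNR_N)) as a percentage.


SNR_lin = 10^(11.1/10) = 12.8825
SNR_N = 6 * 12.8825 = 77.295
1/(1 + SNR_N) = 1/78.295 = 0.0127722
Pd = (1e-5)^0.0127722 = 0.86325
Pd = 86.3%

86.3%


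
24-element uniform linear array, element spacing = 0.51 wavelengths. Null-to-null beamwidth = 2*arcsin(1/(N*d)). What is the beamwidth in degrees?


1/(N*d) = 1/(24*0.51) = 0.081699
BW = 2*arcsin(0.081699) = 9.4 degrees

9.4 degrees


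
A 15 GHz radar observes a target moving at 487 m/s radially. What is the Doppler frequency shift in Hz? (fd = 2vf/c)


fd = 2 * 487 * 15000000000.0 / 3e8 = 48700.0 Hz

48700.0 Hz


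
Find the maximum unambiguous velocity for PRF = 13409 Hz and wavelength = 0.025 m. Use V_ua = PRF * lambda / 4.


V_ua = 13409 * 0.025 / 4 = 83.8 m/s

83.8 m/s


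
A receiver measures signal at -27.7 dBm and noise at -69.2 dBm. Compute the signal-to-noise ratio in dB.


SNR = -27.7 - (-69.2) = 41.5 dB

41.5 dB


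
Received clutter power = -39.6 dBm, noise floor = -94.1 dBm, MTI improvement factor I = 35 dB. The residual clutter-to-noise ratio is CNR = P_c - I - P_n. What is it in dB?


CNR = -39.6 - 35 - (-94.1) = 19.5 dB

19.5 dB


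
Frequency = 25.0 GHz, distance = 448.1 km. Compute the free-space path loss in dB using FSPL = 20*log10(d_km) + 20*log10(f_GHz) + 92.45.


20*log10(448.1) = 53.03
20*log10(25.0) = 27.96
FSPL = 173.4 dB

173.4 dB


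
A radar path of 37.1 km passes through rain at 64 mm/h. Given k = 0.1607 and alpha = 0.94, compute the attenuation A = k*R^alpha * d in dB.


gamma = 0.1607 * 64^0.94 = 8.013552 dB/km
A = 8.013552 * 37.1 = 297.3 dB

297.3 dB


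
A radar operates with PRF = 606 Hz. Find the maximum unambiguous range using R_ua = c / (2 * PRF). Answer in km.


R_ua = 3e8 / (2 * 606) = 247524.8 m = 247.5 km

247.5 km


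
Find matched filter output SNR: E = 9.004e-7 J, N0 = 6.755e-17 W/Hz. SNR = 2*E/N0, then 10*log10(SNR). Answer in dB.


SNR_lin = 2 * 9.004e-7 / 6.755e-17 = 2.666e10
SNR_dB = 10*log10(2.666e10) = 104.3 dB

104.3 dB


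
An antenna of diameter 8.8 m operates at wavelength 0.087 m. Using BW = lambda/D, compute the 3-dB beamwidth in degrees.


BW_rad = 0.087 / 8.8 = 0.009886
BW_deg = 0.57 degrees

0.57 degrees


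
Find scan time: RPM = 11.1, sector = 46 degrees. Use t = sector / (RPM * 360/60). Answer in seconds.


t = 46 / (11.1 * 360) * 60 = 0.69 s

0.69 s


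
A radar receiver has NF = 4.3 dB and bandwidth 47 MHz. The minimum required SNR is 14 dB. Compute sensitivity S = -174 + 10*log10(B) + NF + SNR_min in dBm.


10*log10(47000000.0) = 76.72
S = -174 + 76.72 + 4.3 + 14 = -79.0 dBm

-79.0 dBm


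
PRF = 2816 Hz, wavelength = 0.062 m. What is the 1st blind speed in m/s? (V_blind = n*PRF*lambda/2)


V_blind = 1 * 2816 * 0.062 / 2 = 87.3 m/s

87.3 m/s


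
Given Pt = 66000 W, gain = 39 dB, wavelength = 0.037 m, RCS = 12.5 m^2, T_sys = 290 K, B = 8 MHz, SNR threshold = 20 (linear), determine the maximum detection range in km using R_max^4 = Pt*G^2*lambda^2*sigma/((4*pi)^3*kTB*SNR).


G_lin = 10^(39/10) = 7943.282347
R^4 = 66000 * 7943.282347^2 * 0.037^2 * 12.5 / ((4*pi)^3 * 1.38e-23 * 290 * 8000000.0 * 20)
R^4 = 5.60829e19 m^4
R_max = (5.60829e19)^(1/4) = 86538.2 m = 86.5 km

86.5 km


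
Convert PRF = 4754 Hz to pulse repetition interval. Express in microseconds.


PRI = 1/4754 = 0.0002103492 s = 210.3 us

210.3 us


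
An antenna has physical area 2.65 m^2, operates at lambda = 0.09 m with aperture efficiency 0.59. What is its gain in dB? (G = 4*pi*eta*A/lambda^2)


G_linear = 4*pi*0.59*2.65/0.09^2 = 2425.62
G_dB = 10*log10(2425.62) = 33.8 dB

33.8 dB


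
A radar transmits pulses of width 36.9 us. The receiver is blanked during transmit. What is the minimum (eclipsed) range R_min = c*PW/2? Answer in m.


R_min = 3e8 * 36.9e-6 / 2 = 5535.0 m

5535.0 m


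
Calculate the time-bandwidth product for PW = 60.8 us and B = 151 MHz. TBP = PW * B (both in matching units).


TBP = 60.8 * 151 = 9180.8

9180.8


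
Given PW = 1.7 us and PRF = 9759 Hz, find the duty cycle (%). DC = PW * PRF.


DC = 1.7e-6 * 9759 * 100 = 1.66%

1.66%


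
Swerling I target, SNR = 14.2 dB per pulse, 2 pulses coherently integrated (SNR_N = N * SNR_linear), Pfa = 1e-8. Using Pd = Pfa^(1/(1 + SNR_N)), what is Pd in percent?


SNR_lin = 10^(14.2/10) = 26.30268
SNR_N = 2 * 26.30268 = 52.60536
1/(1 + SNR_N) = 1/53.60536 = 0.0186549
Pd = (1e-8)^0.0186549 = 0.70919
Pd = 70.9%

70.9%


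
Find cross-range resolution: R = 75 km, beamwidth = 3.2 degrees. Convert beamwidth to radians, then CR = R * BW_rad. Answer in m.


BW_rad = 0.055850536
CR = 75000 * 0.055850536 = 4188.8 m

4188.8 m


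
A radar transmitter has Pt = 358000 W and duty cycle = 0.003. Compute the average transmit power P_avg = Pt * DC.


P_avg = 358000 * 0.003 = 1074.0 W

1074.0 W


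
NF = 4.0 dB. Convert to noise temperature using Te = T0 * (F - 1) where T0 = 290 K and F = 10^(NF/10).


NF_lin = 10^(4.0/10) = 2.511886
Te = 290 * (2.511886 - 1) = 438.4 K

438.4 K


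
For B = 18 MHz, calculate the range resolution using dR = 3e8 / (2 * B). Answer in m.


dR = 3e8 / (2 * 18000000.0) = 8.33 m

8.33 m


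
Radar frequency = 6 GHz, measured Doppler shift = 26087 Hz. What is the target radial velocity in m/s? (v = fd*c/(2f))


v = 26087 * 3e8 / (2 * 6000000000.0) = 652.2 m/s

652.2 m/s


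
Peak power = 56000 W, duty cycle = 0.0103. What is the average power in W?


P_avg = 56000 * 0.0103 = 576.8 W

576.8 W


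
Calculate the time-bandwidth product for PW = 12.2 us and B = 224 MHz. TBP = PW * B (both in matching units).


TBP = 12.2 * 224 = 2732.8

2732.8


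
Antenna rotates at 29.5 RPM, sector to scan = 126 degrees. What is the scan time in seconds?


t = 126 / (29.5 * 360) * 60 = 0.71 s

0.71 s


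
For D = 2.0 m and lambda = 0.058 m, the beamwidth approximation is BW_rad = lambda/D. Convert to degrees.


BW_rad = 0.058 / 2.0 = 0.029
BW_deg = 1.66 degrees

1.66 degrees


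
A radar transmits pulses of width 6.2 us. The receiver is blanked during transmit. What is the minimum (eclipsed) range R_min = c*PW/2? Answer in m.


R_min = 3e8 * 6.2e-6 / 2 = 930.0 m

930.0 m


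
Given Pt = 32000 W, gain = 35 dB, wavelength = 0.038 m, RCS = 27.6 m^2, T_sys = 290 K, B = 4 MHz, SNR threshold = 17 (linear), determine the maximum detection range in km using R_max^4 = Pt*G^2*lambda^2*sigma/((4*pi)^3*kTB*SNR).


G_lin = 10^(35/10) = 3162.27766
R^4 = 32000 * 3162.27766^2 * 0.038^2 * 27.6 / ((4*pi)^3 * 1.38e-23 * 290 * 4000000.0 * 17)
R^4 = 2.36162e19 m^4
R_max = (2.36162e19)^(1/4) = 69711.2 m = 69.7 km

69.7 km


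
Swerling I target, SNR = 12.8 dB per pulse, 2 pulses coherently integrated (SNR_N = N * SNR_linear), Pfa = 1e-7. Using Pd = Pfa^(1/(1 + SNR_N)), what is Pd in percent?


SNR_lin = 10^(12.8/10) = 19.05461
SNR_N = 2 * 19.05461 = 38.10922
1/(1 + SNR_N) = 1/39.10922 = 0.0255694
Pd = (1e-7)^0.0255694 = 0.66224
Pd = 66.2%

66.2%


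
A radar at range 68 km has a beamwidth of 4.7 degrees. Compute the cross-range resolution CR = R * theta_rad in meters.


BW_rad = 0.082030475
CR = 68000 * 0.082030475 = 5578.1 m

5578.1 m


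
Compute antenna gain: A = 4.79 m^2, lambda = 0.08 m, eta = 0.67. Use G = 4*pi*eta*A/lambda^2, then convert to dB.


G_linear = 4*pi*0.67*4.79/0.08^2 = 6301.45
G_dB = 10*log10(6301.45) = 38.0 dB

38.0 dB


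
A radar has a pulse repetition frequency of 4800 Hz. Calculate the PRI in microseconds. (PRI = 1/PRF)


PRI = 1/4800 = 0.0002083333 s = 208.3 us

208.3 us


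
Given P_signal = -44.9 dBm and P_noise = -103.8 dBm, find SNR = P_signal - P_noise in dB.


SNR = -44.9 - (-103.8) = 58.9 dB

58.9 dB


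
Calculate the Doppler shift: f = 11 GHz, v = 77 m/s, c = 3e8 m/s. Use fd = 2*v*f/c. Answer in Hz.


fd = 2 * 77 * 11000000000.0 / 3e8 = 5646.7 Hz

5646.7 Hz


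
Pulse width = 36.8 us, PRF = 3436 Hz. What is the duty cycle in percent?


DC = 36.8e-6 * 3436 * 100 = 12.64%

12.64%


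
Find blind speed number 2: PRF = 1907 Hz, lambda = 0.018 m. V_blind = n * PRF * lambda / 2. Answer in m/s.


V_blind = 2 * 1907 * 0.018 / 2 = 34.3 m/s

34.3 m/s


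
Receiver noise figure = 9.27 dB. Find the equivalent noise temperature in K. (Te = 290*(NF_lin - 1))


NF_lin = 10^(9.27/10) = 8.452788
Te = 290 * (8.452788 - 1) = 2161.3 K

2161.3 K


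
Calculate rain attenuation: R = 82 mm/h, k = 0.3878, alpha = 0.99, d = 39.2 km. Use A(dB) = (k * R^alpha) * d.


gamma = 0.3878 * 82^0.99 = 30.428708 dB/km
A = 30.428708 * 39.2 = 1192.81 dB

1192.81 dB


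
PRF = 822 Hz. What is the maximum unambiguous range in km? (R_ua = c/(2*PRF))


R_ua = 3e8 / (2 * 822) = 182481.8 m = 182.5 km

182.5 km


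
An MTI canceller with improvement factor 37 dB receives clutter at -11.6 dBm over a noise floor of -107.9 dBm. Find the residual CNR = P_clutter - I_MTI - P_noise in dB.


CNR = -11.6 - 37 - (-107.9) = 59.3 dB

59.3 dB


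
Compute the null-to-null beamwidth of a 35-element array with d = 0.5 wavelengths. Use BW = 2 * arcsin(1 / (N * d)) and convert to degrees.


1/(N*d) = 1/(35*0.5) = 0.057143
BW = 2*arcsin(0.057143) = 6.6 degrees

6.6 degrees


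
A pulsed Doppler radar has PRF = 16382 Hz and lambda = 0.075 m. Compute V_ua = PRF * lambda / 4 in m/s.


V_ua = 16382 * 0.075 / 4 = 307.2 m/s

307.2 m/s


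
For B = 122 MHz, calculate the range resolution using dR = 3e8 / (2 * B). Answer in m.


dR = 3e8 / (2 * 122000000.0) = 1.23 m

1.23 m


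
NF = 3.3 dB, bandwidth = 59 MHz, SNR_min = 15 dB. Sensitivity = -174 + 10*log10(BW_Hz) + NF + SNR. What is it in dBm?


10*log10(59000000.0) = 77.71
S = -174 + 77.71 + 3.3 + 15 = -78.0 dBm

-78.0 dBm


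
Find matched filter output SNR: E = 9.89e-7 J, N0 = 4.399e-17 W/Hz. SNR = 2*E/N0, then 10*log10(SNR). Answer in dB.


SNR_lin = 2 * 9.89e-7 / 4.399e-17 = 4.496e10
SNR_dB = 10*log10(4.496e10) = 106.5 dB

106.5 dB


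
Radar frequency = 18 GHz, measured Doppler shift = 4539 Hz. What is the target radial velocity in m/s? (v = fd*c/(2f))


v = 4539 * 3e8 / (2 * 18000000000.0) = 37.8 m/s

37.8 m/s


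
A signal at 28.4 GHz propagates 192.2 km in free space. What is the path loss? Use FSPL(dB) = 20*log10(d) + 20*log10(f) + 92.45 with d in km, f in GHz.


20*log10(192.2) = 45.68
20*log10(28.4) = 29.07
FSPL = 167.2 dB

167.2 dB


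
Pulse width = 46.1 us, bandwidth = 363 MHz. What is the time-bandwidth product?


TBP = 46.1 * 363 = 16734.3

16734.3


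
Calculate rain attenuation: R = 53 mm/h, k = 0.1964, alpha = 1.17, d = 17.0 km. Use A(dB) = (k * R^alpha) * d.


gamma = 0.1964 * 53^1.17 = 20.442982 dB/km
A = 20.442982 * 17.0 = 347.53 dB

347.53 dB


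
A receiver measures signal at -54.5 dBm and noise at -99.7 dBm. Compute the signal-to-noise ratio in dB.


SNR = -54.5 - (-99.7) = 45.2 dB

45.2 dB


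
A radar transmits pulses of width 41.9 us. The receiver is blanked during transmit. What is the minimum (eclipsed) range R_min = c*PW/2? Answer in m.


R_min = 3e8 * 41.9e-6 / 2 = 6285.0 m

6285.0 m


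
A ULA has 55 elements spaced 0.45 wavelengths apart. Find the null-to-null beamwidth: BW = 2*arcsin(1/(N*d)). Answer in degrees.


1/(N*d) = 1/(55*0.45) = 0.040404
BW = 2*arcsin(0.040404) = 4.6 degrees

4.6 degrees


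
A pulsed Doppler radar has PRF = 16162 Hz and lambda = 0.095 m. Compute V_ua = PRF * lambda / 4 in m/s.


V_ua = 16162 * 0.095 / 4 = 383.8 m/s

383.8 m/s


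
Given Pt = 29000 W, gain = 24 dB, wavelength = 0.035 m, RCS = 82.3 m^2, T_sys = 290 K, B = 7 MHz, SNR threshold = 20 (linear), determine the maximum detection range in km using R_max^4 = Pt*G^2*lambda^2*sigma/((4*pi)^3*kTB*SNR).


G_lin = 10^(24/10) = 251.188643
R^4 = 29000 * 251.188643^2 * 0.035^2 * 82.3 / ((4*pi)^3 * 1.38e-23 * 290 * 7000000.0 * 20)
R^4 = 1.6592e17 m^4
R_max = (1.6592e17)^(1/4) = 20182.5 m = 20.2 km

20.2 km


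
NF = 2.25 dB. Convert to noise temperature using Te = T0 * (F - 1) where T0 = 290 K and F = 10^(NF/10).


NF_lin = 10^(2.25/10) = 1.678804
Te = 290 * (1.678804 - 1) = 196.9 K

196.9 K


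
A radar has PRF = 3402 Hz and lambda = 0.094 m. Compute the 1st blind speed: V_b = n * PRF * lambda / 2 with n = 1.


V_blind = 1 * 3402 * 0.094 / 2 = 159.9 m/s

159.9 m/s


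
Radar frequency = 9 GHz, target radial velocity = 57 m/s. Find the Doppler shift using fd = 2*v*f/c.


fd = 2 * 57 * 9000000000.0 / 3e8 = 3420.0 Hz

3420.0 Hz


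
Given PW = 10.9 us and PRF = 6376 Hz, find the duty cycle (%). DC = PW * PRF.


DC = 10.9e-6 * 6376 * 100 = 6.95%

6.95%


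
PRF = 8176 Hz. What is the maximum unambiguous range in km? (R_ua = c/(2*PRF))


R_ua = 3e8 / (2 * 8176) = 18346.4 m = 18.3 km

18.3 km


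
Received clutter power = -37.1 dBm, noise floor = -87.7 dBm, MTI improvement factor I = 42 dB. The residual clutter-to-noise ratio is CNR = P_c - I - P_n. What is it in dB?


CNR = -37.1 - 42 - (-87.7) = 8.6 dB

8.6 dB


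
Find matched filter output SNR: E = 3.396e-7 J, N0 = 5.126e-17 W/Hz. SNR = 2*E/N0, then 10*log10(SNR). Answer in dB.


SNR_lin = 2 * 3.396e-7 / 5.126e-17 = 1.325e10
SNR_dB = 10*log10(1.325e10) = 101.2 dB

101.2 dB


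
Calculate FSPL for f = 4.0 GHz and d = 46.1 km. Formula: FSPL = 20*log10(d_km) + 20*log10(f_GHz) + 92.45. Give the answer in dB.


20*log10(46.1) = 33.27
20*log10(4.0) = 12.04
FSPL = 137.8 dB

137.8 dB


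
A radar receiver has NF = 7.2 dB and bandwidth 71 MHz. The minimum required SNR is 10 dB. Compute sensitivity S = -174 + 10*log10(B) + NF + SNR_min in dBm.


10*log10(71000000.0) = 78.51
S = -174 + 78.51 + 7.2 + 10 = -78.3 dBm

-78.3 dBm


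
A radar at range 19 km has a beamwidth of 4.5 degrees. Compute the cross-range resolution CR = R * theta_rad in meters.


BW_rad = 0.078539816
CR = 19000 * 0.078539816 = 1492.3 m

1492.3 m


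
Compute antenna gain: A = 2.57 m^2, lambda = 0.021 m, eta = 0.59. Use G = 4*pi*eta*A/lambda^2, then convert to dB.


G_linear = 4*pi*0.59*2.57/0.021^2 = 43207.23
G_dB = 10*log10(43207.23) = 46.4 dB

46.4 dB
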